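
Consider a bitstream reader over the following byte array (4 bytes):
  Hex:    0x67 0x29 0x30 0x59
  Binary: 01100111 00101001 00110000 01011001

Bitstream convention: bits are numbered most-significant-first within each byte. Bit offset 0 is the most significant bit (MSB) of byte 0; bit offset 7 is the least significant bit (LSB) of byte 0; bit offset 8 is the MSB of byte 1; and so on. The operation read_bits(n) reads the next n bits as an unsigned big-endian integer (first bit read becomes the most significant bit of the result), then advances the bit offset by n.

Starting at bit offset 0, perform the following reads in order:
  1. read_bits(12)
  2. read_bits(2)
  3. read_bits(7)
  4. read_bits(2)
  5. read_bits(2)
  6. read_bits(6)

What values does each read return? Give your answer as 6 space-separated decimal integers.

Read 1: bits[0:12] width=12 -> value=1650 (bin 011001110010); offset now 12 = byte 1 bit 4; 20 bits remain
Read 2: bits[12:14] width=2 -> value=2 (bin 10); offset now 14 = byte 1 bit 6; 18 bits remain
Read 3: bits[14:21] width=7 -> value=38 (bin 0100110); offset now 21 = byte 2 bit 5; 11 bits remain
Read 4: bits[21:23] width=2 -> value=0 (bin 00); offset now 23 = byte 2 bit 7; 9 bits remain
Read 5: bits[23:25] width=2 -> value=0 (bin 00); offset now 25 = byte 3 bit 1; 7 bits remain
Read 6: bits[25:31] width=6 -> value=44 (bin 101100); offset now 31 = byte 3 bit 7; 1 bits remain

Answer: 1650 2 38 0 0 44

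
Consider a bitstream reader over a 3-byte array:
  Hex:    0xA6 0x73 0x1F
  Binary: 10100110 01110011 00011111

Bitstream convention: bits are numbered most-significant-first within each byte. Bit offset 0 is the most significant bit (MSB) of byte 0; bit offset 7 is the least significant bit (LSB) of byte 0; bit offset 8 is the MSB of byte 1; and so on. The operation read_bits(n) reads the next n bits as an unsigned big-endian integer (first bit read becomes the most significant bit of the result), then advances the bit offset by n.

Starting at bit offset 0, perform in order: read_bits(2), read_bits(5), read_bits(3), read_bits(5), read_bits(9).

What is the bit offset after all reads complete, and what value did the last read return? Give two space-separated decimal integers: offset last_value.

Answer: 24 287

Derivation:
Read 1: bits[0:2] width=2 -> value=2 (bin 10); offset now 2 = byte 0 bit 2; 22 bits remain
Read 2: bits[2:7] width=5 -> value=19 (bin 10011); offset now 7 = byte 0 bit 7; 17 bits remain
Read 3: bits[7:10] width=3 -> value=1 (bin 001); offset now 10 = byte 1 bit 2; 14 bits remain
Read 4: bits[10:15] width=5 -> value=25 (bin 11001); offset now 15 = byte 1 bit 7; 9 bits remain
Read 5: bits[15:24] width=9 -> value=287 (bin 100011111); offset now 24 = byte 3 bit 0; 0 bits remain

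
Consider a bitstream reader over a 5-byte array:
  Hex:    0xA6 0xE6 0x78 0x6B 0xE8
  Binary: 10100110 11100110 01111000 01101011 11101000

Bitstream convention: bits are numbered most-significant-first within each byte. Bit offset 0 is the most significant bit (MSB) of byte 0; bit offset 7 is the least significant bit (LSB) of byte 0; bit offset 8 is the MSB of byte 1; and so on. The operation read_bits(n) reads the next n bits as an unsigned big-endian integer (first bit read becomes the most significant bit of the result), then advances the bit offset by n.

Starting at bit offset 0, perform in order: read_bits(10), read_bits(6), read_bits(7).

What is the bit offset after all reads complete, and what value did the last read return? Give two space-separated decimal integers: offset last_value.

Read 1: bits[0:10] width=10 -> value=667 (bin 1010011011); offset now 10 = byte 1 bit 2; 30 bits remain
Read 2: bits[10:16] width=6 -> value=38 (bin 100110); offset now 16 = byte 2 bit 0; 24 bits remain
Read 3: bits[16:23] width=7 -> value=60 (bin 0111100); offset now 23 = byte 2 bit 7; 17 bits remain

Answer: 23 60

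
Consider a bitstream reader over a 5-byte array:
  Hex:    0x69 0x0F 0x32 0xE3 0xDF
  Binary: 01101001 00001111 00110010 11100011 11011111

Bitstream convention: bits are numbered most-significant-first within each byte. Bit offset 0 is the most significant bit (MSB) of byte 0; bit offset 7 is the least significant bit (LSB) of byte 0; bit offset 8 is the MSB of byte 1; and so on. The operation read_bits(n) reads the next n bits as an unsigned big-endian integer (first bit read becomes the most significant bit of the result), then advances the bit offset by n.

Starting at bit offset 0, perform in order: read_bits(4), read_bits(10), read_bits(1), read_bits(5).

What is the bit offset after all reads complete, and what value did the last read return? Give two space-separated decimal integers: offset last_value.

Read 1: bits[0:4] width=4 -> value=6 (bin 0110); offset now 4 = byte 0 bit 4; 36 bits remain
Read 2: bits[4:14] width=10 -> value=579 (bin 1001000011); offset now 14 = byte 1 bit 6; 26 bits remain
Read 3: bits[14:15] width=1 -> value=1 (bin 1); offset now 15 = byte 1 bit 7; 25 bits remain
Read 4: bits[15:20] width=5 -> value=19 (bin 10011); offset now 20 = byte 2 bit 4; 20 bits remain

Answer: 20 19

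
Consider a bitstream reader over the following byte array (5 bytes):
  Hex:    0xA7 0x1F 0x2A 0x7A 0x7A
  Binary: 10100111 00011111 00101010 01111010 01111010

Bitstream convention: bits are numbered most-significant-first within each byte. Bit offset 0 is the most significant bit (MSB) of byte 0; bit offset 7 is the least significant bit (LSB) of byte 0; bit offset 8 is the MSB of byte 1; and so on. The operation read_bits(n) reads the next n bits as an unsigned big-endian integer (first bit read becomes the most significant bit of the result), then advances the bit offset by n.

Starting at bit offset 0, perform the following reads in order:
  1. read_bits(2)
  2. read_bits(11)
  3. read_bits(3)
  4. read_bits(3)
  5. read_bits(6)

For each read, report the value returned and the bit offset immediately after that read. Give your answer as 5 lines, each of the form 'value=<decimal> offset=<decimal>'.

Read 1: bits[0:2] width=2 -> value=2 (bin 10); offset now 2 = byte 0 bit 2; 38 bits remain
Read 2: bits[2:13] width=11 -> value=1251 (bin 10011100011); offset now 13 = byte 1 bit 5; 27 bits remain
Read 3: bits[13:16] width=3 -> value=7 (bin 111); offset now 16 = byte 2 bit 0; 24 bits remain
Read 4: bits[16:19] width=3 -> value=1 (bin 001); offset now 19 = byte 2 bit 3; 21 bits remain
Read 5: bits[19:25] width=6 -> value=20 (bin 010100); offset now 25 = byte 3 bit 1; 15 bits remain

Answer: value=2 offset=2
value=1251 offset=13
value=7 offset=16
value=1 offset=19
value=20 offset=25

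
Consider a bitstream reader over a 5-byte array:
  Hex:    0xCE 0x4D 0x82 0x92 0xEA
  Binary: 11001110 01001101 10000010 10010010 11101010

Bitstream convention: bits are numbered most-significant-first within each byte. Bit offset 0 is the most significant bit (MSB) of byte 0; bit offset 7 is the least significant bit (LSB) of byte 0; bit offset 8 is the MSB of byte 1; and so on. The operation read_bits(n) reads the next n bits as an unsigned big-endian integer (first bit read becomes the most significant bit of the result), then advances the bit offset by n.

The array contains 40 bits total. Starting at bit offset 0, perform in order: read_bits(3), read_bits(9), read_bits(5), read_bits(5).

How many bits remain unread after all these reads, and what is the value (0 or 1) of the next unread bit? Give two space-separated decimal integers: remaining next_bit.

Answer: 18 1

Derivation:
Read 1: bits[0:3] width=3 -> value=6 (bin 110); offset now 3 = byte 0 bit 3; 37 bits remain
Read 2: bits[3:12] width=9 -> value=228 (bin 011100100); offset now 12 = byte 1 bit 4; 28 bits remain
Read 3: bits[12:17] width=5 -> value=27 (bin 11011); offset now 17 = byte 2 bit 1; 23 bits remain
Read 4: bits[17:22] width=5 -> value=0 (bin 00000); offset now 22 = byte 2 bit 6; 18 bits remain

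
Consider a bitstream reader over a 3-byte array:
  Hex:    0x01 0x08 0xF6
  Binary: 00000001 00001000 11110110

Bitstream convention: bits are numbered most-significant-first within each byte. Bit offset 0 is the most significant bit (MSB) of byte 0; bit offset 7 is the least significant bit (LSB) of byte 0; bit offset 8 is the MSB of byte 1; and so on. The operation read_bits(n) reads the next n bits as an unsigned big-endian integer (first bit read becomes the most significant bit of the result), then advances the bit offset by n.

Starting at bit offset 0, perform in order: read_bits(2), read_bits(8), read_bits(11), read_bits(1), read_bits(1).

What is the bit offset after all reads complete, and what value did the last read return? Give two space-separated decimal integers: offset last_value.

Answer: 23 1

Derivation:
Read 1: bits[0:2] width=2 -> value=0 (bin 00); offset now 2 = byte 0 bit 2; 22 bits remain
Read 2: bits[2:10] width=8 -> value=4 (bin 00000100); offset now 10 = byte 1 bit 2; 14 bits remain
Read 3: bits[10:21] width=11 -> value=286 (bin 00100011110); offset now 21 = byte 2 bit 5; 3 bits remain
Read 4: bits[21:22] width=1 -> value=1 (bin 1); offset now 22 = byte 2 bit 6; 2 bits remain
Read 5: bits[22:23] width=1 -> value=1 (bin 1); offset now 23 = byte 2 bit 7; 1 bits remain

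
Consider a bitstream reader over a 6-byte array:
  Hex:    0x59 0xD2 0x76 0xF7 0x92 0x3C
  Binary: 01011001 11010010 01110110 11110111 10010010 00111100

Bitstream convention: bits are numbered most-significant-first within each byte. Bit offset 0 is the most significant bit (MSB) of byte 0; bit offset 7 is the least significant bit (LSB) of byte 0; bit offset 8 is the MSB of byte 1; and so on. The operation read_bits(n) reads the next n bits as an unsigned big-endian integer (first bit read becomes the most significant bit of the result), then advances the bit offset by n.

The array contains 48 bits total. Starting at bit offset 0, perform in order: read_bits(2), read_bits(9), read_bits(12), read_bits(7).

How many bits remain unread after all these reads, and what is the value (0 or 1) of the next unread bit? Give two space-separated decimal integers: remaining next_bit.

Answer: 18 1

Derivation:
Read 1: bits[0:2] width=2 -> value=1 (bin 01); offset now 2 = byte 0 bit 2; 46 bits remain
Read 2: bits[2:11] width=9 -> value=206 (bin 011001110); offset now 11 = byte 1 bit 3; 37 bits remain
Read 3: bits[11:23] width=12 -> value=2363 (bin 100100111011); offset now 23 = byte 2 bit 7; 25 bits remain
Read 4: bits[23:30] width=7 -> value=61 (bin 0111101); offset now 30 = byte 3 bit 6; 18 bits remain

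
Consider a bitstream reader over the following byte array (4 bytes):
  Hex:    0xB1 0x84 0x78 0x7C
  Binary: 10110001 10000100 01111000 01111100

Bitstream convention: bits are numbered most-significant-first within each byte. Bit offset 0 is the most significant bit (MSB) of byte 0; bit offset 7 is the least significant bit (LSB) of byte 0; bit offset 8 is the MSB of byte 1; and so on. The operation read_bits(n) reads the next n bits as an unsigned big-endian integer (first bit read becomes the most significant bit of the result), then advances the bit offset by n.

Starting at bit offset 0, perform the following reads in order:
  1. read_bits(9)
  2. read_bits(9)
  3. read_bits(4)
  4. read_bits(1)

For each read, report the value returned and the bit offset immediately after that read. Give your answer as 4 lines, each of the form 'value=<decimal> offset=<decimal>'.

Read 1: bits[0:9] width=9 -> value=355 (bin 101100011); offset now 9 = byte 1 bit 1; 23 bits remain
Read 2: bits[9:18] width=9 -> value=17 (bin 000010001); offset now 18 = byte 2 bit 2; 14 bits remain
Read 3: bits[18:22] width=4 -> value=14 (bin 1110); offset now 22 = byte 2 bit 6; 10 bits remain
Read 4: bits[22:23] width=1 -> value=0 (bin 0); offset now 23 = byte 2 bit 7; 9 bits remain

Answer: value=355 offset=9
value=17 offset=18
value=14 offset=22
value=0 offset=23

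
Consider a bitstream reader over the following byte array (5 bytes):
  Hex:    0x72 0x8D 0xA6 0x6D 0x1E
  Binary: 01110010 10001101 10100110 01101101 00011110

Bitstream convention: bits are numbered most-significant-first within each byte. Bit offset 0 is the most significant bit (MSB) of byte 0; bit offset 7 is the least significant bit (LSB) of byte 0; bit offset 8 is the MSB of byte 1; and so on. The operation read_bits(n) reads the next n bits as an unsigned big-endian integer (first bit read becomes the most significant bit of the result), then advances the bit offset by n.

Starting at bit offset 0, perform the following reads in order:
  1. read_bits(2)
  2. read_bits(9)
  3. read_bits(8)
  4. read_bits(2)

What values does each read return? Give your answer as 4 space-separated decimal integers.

Answer: 1 404 109 0

Derivation:
Read 1: bits[0:2] width=2 -> value=1 (bin 01); offset now 2 = byte 0 bit 2; 38 bits remain
Read 2: bits[2:11] width=9 -> value=404 (bin 110010100); offset now 11 = byte 1 bit 3; 29 bits remain
Read 3: bits[11:19] width=8 -> value=109 (bin 01101101); offset now 19 = byte 2 bit 3; 21 bits remain
Read 4: bits[19:21] width=2 -> value=0 (bin 00); offset now 21 = byte 2 bit 5; 19 bits remain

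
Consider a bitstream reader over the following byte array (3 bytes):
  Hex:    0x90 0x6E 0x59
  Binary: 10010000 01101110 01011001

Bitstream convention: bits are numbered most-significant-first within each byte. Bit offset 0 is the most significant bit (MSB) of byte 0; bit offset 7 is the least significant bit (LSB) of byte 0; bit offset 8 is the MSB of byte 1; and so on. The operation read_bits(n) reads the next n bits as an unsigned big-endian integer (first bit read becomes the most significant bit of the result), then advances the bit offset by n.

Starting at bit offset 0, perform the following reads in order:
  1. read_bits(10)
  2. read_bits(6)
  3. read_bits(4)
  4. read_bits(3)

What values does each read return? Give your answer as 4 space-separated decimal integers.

Answer: 577 46 5 4

Derivation:
Read 1: bits[0:10] width=10 -> value=577 (bin 1001000001); offset now 10 = byte 1 bit 2; 14 bits remain
Read 2: bits[10:16] width=6 -> value=46 (bin 101110); offset now 16 = byte 2 bit 0; 8 bits remain
Read 3: bits[16:20] width=4 -> value=5 (bin 0101); offset now 20 = byte 2 bit 4; 4 bits remain
Read 4: bits[20:23] width=3 -> value=4 (bin 100); offset now 23 = byte 2 bit 7; 1 bits remain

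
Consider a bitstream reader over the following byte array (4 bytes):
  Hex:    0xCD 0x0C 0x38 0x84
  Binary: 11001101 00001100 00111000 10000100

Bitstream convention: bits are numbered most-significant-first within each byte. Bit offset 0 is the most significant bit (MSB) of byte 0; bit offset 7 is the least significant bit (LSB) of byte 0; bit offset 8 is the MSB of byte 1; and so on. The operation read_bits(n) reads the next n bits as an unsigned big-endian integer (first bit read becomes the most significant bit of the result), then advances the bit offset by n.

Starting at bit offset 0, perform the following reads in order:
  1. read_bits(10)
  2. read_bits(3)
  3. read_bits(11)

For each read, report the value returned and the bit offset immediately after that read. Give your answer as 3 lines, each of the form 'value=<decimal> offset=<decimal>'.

Answer: value=820 offset=10
value=1 offset=13
value=1080 offset=24

Derivation:
Read 1: bits[0:10] width=10 -> value=820 (bin 1100110100); offset now 10 = byte 1 bit 2; 22 bits remain
Read 2: bits[10:13] width=3 -> value=1 (bin 001); offset now 13 = byte 1 bit 5; 19 bits remain
Read 3: bits[13:24] width=11 -> value=1080 (bin 10000111000); offset now 24 = byte 3 bit 0; 8 bits remain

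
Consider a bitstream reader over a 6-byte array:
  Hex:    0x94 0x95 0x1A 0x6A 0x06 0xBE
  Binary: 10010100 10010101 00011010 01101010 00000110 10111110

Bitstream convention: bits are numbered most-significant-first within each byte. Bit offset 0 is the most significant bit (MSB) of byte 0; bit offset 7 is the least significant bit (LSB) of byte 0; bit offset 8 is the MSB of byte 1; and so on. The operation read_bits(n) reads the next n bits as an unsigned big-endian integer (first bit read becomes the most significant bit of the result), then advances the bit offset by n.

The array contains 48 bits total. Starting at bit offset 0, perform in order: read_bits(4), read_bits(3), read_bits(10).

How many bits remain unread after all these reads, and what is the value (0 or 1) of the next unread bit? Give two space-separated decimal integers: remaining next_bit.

Read 1: bits[0:4] width=4 -> value=9 (bin 1001); offset now 4 = byte 0 bit 4; 44 bits remain
Read 2: bits[4:7] width=3 -> value=2 (bin 010); offset now 7 = byte 0 bit 7; 41 bits remain
Read 3: bits[7:17] width=10 -> value=298 (bin 0100101010); offset now 17 = byte 2 bit 1; 31 bits remain

Answer: 31 0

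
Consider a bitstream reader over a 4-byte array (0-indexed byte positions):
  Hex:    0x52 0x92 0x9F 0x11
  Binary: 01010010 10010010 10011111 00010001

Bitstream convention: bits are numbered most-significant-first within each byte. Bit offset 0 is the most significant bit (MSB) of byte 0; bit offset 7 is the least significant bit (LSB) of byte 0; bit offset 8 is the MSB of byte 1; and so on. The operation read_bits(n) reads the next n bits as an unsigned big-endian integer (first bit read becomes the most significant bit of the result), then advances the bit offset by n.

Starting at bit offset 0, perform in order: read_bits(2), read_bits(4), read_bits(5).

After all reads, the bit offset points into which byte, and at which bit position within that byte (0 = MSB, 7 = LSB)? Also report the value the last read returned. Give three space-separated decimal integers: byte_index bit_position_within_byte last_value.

Answer: 1 3 20

Derivation:
Read 1: bits[0:2] width=2 -> value=1 (bin 01); offset now 2 = byte 0 bit 2; 30 bits remain
Read 2: bits[2:6] width=4 -> value=4 (bin 0100); offset now 6 = byte 0 bit 6; 26 bits remain
Read 3: bits[6:11] width=5 -> value=20 (bin 10100); offset now 11 = byte 1 bit 3; 21 bits remain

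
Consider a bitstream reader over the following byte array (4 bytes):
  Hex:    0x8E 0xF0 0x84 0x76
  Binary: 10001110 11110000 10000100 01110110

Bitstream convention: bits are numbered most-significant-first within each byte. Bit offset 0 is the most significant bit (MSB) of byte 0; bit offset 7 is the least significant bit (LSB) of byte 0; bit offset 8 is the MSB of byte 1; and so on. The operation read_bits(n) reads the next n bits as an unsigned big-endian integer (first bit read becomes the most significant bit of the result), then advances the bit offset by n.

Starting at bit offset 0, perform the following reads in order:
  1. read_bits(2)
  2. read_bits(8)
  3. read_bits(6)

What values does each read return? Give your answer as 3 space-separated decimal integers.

Answer: 2 59 48

Derivation:
Read 1: bits[0:2] width=2 -> value=2 (bin 10); offset now 2 = byte 0 bit 2; 30 bits remain
Read 2: bits[2:10] width=8 -> value=59 (bin 00111011); offset now 10 = byte 1 bit 2; 22 bits remain
Read 3: bits[10:16] width=6 -> value=48 (bin 110000); offset now 16 = byte 2 bit 0; 16 bits remain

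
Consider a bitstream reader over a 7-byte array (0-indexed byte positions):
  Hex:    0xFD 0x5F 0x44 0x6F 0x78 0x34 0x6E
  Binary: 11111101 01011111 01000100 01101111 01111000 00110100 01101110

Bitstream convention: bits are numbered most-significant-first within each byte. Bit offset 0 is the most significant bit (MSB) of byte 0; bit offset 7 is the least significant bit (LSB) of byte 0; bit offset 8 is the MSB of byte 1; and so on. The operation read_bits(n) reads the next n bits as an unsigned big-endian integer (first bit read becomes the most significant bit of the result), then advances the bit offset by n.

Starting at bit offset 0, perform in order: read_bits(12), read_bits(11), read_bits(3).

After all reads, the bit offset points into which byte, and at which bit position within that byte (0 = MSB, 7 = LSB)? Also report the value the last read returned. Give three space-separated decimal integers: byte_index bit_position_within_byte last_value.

Answer: 3 2 1

Derivation:
Read 1: bits[0:12] width=12 -> value=4053 (bin 111111010101); offset now 12 = byte 1 bit 4; 44 bits remain
Read 2: bits[12:23] width=11 -> value=1954 (bin 11110100010); offset now 23 = byte 2 bit 7; 33 bits remain
Read 3: bits[23:26] width=3 -> value=1 (bin 001); offset now 26 = byte 3 bit 2; 30 bits remain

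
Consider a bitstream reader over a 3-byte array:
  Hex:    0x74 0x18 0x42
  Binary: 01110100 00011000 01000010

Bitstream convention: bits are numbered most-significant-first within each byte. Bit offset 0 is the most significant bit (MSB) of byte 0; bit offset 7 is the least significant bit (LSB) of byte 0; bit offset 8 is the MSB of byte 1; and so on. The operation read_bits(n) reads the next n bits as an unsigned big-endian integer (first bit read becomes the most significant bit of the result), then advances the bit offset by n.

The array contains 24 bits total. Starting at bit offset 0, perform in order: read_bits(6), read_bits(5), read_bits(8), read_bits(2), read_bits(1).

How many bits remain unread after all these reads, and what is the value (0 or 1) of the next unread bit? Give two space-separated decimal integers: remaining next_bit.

Read 1: bits[0:6] width=6 -> value=29 (bin 011101); offset now 6 = byte 0 bit 6; 18 bits remain
Read 2: bits[6:11] width=5 -> value=0 (bin 00000); offset now 11 = byte 1 bit 3; 13 bits remain
Read 3: bits[11:19] width=8 -> value=194 (bin 11000010); offset now 19 = byte 2 bit 3; 5 bits remain
Read 4: bits[19:21] width=2 -> value=0 (bin 00); offset now 21 = byte 2 bit 5; 3 bits remain
Read 5: bits[21:22] width=1 -> value=0 (bin 0); offset now 22 = byte 2 bit 6; 2 bits remain

Answer: 2 1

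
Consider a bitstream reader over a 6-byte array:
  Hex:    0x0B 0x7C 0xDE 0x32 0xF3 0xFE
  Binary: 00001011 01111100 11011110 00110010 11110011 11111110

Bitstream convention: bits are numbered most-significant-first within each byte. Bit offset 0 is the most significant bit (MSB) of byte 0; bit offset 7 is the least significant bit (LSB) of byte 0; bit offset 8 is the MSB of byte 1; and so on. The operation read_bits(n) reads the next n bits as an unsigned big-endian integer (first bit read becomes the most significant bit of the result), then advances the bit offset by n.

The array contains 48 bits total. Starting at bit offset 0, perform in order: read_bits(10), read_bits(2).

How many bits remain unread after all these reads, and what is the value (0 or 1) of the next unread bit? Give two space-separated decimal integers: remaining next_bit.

Read 1: bits[0:10] width=10 -> value=45 (bin 0000101101); offset now 10 = byte 1 bit 2; 38 bits remain
Read 2: bits[10:12] width=2 -> value=3 (bin 11); offset now 12 = byte 1 bit 4; 36 bits remain

Answer: 36 1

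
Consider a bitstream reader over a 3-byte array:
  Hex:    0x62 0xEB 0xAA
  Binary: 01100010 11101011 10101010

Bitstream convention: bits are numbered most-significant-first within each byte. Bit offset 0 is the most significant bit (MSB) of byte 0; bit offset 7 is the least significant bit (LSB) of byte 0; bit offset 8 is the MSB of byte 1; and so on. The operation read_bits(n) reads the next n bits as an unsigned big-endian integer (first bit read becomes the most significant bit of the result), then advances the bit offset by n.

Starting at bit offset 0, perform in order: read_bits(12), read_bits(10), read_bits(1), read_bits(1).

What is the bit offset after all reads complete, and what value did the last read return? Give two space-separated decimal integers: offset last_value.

Answer: 24 0

Derivation:
Read 1: bits[0:12] width=12 -> value=1582 (bin 011000101110); offset now 12 = byte 1 bit 4; 12 bits remain
Read 2: bits[12:22] width=10 -> value=746 (bin 1011101010); offset now 22 = byte 2 bit 6; 2 bits remain
Read 3: bits[22:23] width=1 -> value=1 (bin 1); offset now 23 = byte 2 bit 7; 1 bits remain
Read 4: bits[23:24] width=1 -> value=0 (bin 0); offset now 24 = byte 3 bit 0; 0 bits remain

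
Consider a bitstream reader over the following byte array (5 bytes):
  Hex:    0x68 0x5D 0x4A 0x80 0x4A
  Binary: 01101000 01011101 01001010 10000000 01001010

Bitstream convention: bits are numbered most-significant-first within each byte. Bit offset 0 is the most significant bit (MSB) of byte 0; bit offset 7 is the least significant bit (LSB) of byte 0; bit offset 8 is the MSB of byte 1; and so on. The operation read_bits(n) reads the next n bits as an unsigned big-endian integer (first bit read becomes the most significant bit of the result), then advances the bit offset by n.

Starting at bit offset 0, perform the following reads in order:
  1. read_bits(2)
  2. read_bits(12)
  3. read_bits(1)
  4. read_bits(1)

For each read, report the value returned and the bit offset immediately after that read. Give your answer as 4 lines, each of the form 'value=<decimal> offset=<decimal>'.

Answer: value=1 offset=2
value=2583 offset=14
value=0 offset=15
value=1 offset=16

Derivation:
Read 1: bits[0:2] width=2 -> value=1 (bin 01); offset now 2 = byte 0 bit 2; 38 bits remain
Read 2: bits[2:14] width=12 -> value=2583 (bin 101000010111); offset now 14 = byte 1 bit 6; 26 bits remain
Read 3: bits[14:15] width=1 -> value=0 (bin 0); offset now 15 = byte 1 bit 7; 25 bits remain
Read 4: bits[15:16] width=1 -> value=1 (bin 1); offset now 16 = byte 2 bit 0; 24 bits remain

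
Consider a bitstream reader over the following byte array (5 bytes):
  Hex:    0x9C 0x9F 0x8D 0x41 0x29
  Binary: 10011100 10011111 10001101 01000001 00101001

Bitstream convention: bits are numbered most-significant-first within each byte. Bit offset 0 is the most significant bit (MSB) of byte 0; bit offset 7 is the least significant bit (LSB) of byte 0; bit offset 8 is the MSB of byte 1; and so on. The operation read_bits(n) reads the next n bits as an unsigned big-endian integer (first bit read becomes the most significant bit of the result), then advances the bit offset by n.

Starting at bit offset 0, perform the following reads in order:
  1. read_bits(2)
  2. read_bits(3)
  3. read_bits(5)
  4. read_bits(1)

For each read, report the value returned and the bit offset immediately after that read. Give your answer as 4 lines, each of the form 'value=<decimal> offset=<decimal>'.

Answer: value=2 offset=2
value=3 offset=5
value=18 offset=10
value=0 offset=11

Derivation:
Read 1: bits[0:2] width=2 -> value=2 (bin 10); offset now 2 = byte 0 bit 2; 38 bits remain
Read 2: bits[2:5] width=3 -> value=3 (bin 011); offset now 5 = byte 0 bit 5; 35 bits remain
Read 3: bits[5:10] width=5 -> value=18 (bin 10010); offset now 10 = byte 1 bit 2; 30 bits remain
Read 4: bits[10:11] width=1 -> value=0 (bin 0); offset now 11 = byte 1 bit 3; 29 bits remain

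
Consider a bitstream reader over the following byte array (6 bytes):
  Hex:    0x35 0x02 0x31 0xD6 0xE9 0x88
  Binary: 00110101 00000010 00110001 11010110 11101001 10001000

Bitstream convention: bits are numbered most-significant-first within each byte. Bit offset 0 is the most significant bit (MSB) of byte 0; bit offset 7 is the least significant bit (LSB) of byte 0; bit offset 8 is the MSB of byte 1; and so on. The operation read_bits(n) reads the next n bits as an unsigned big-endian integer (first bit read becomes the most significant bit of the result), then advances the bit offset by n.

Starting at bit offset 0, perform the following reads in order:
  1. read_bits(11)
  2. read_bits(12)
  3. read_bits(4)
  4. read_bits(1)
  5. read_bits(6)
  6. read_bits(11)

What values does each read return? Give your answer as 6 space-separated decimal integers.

Read 1: bits[0:11] width=11 -> value=424 (bin 00110101000); offset now 11 = byte 1 bit 3; 37 bits remain
Read 2: bits[11:23] width=12 -> value=280 (bin 000100011000); offset now 23 = byte 2 bit 7; 25 bits remain
Read 3: bits[23:27] width=4 -> value=14 (bin 1110); offset now 27 = byte 3 bit 3; 21 bits remain
Read 4: bits[27:28] width=1 -> value=1 (bin 1); offset now 28 = byte 3 bit 4; 20 bits remain
Read 5: bits[28:34] width=6 -> value=27 (bin 011011); offset now 34 = byte 4 bit 2; 14 bits remain
Read 6: bits[34:45] width=11 -> value=1329 (bin 10100110001); offset now 45 = byte 5 bit 5; 3 bits remain

Answer: 424 280 14 1 27 1329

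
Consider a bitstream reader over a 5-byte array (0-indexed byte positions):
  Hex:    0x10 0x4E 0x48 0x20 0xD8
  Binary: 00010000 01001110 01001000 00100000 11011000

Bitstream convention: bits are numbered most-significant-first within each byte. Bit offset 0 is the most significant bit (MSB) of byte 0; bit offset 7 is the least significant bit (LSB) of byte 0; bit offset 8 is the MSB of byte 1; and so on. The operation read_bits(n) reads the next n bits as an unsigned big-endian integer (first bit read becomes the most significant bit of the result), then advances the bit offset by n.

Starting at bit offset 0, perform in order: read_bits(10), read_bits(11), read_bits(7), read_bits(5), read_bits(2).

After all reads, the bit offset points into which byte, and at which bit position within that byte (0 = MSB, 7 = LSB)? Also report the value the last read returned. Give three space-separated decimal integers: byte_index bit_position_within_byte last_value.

Answer: 4 3 2

Derivation:
Read 1: bits[0:10] width=10 -> value=65 (bin 0001000001); offset now 10 = byte 1 bit 2; 30 bits remain
Read 2: bits[10:21] width=11 -> value=457 (bin 00111001001); offset now 21 = byte 2 bit 5; 19 bits remain
Read 3: bits[21:28] width=7 -> value=2 (bin 0000010); offset now 28 = byte 3 bit 4; 12 bits remain
Read 4: bits[28:33] width=5 -> value=1 (bin 00001); offset now 33 = byte 4 bit 1; 7 bits remain
Read 5: bits[33:35] width=2 -> value=2 (bin 10); offset now 35 = byte 4 bit 3; 5 bits remain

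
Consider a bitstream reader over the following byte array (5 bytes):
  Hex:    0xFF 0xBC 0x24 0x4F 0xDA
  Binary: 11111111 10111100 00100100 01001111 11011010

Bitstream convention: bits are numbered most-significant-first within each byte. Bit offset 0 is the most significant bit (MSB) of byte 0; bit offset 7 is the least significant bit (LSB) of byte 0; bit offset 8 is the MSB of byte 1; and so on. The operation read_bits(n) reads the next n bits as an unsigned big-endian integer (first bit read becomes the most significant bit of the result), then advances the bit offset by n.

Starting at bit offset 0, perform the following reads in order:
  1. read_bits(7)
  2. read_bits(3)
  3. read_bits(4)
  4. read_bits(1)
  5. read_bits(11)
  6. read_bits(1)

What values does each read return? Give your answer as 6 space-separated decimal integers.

Answer: 127 6 15 0 145 0

Derivation:
Read 1: bits[0:7] width=7 -> value=127 (bin 1111111); offset now 7 = byte 0 bit 7; 33 bits remain
Read 2: bits[7:10] width=3 -> value=6 (bin 110); offset now 10 = byte 1 bit 2; 30 bits remain
Read 3: bits[10:14] width=4 -> value=15 (bin 1111); offset now 14 = byte 1 bit 6; 26 bits remain
Read 4: bits[14:15] width=1 -> value=0 (bin 0); offset now 15 = byte 1 bit 7; 25 bits remain
Read 5: bits[15:26] width=11 -> value=145 (bin 00010010001); offset now 26 = byte 3 bit 2; 14 bits remain
Read 6: bits[26:27] width=1 -> value=0 (bin 0); offset now 27 = byte 3 bit 3; 13 bits remain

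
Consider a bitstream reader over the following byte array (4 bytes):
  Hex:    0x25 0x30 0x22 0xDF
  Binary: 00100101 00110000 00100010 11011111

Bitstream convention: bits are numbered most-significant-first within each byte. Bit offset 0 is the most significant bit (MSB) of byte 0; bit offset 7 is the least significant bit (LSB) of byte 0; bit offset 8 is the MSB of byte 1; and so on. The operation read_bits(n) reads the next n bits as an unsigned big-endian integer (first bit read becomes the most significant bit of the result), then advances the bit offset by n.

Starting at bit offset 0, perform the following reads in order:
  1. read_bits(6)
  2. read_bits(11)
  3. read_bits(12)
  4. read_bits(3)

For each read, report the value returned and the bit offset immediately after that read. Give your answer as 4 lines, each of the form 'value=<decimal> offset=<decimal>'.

Read 1: bits[0:6] width=6 -> value=9 (bin 001001); offset now 6 = byte 0 bit 6; 26 bits remain
Read 2: bits[6:17] width=11 -> value=608 (bin 01001100000); offset now 17 = byte 2 bit 1; 15 bits remain
Read 3: bits[17:29] width=12 -> value=1115 (bin 010001011011); offset now 29 = byte 3 bit 5; 3 bits remain
Read 4: bits[29:32] width=3 -> value=7 (bin 111); offset now 32 = byte 4 bit 0; 0 bits remain

Answer: value=9 offset=6
value=608 offset=17
value=1115 offset=29
value=7 offset=32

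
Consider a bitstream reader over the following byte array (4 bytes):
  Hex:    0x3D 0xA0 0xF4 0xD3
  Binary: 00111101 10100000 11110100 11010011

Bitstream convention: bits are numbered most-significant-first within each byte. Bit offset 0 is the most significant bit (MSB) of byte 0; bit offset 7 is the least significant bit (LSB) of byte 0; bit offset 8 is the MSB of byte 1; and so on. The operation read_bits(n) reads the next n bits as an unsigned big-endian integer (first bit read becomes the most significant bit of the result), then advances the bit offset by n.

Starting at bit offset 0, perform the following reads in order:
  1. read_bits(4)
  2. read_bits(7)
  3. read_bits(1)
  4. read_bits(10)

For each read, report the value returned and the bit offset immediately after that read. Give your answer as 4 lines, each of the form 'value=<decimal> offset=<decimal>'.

Read 1: bits[0:4] width=4 -> value=3 (bin 0011); offset now 4 = byte 0 bit 4; 28 bits remain
Read 2: bits[4:11] width=7 -> value=109 (bin 1101101); offset now 11 = byte 1 bit 3; 21 bits remain
Read 3: bits[11:12] width=1 -> value=0 (bin 0); offset now 12 = byte 1 bit 4; 20 bits remain
Read 4: bits[12:22] width=10 -> value=61 (bin 0000111101); offset now 22 = byte 2 bit 6; 10 bits remain

Answer: value=3 offset=4
value=109 offset=11
value=0 offset=12
value=61 offset=22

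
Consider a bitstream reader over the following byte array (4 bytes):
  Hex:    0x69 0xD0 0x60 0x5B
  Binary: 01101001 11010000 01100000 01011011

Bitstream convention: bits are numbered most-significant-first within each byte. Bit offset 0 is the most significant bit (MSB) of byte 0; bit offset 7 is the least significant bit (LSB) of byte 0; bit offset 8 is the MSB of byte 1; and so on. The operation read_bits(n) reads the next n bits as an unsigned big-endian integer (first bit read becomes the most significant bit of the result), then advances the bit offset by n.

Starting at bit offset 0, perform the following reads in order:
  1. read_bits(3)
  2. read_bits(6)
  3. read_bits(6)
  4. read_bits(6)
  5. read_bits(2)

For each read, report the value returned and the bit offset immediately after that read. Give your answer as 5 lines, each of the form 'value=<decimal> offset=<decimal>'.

Answer: value=3 offset=3
value=19 offset=9
value=40 offset=15
value=12 offset=21
value=0 offset=23

Derivation:
Read 1: bits[0:3] width=3 -> value=3 (bin 011); offset now 3 = byte 0 bit 3; 29 bits remain
Read 2: bits[3:9] width=6 -> value=19 (bin 010011); offset now 9 = byte 1 bit 1; 23 bits remain
Read 3: bits[9:15] width=6 -> value=40 (bin 101000); offset now 15 = byte 1 bit 7; 17 bits remain
Read 4: bits[15:21] width=6 -> value=12 (bin 001100); offset now 21 = byte 2 bit 5; 11 bits remain
Read 5: bits[21:23] width=2 -> value=0 (bin 00); offset now 23 = byte 2 bit 7; 9 bits remain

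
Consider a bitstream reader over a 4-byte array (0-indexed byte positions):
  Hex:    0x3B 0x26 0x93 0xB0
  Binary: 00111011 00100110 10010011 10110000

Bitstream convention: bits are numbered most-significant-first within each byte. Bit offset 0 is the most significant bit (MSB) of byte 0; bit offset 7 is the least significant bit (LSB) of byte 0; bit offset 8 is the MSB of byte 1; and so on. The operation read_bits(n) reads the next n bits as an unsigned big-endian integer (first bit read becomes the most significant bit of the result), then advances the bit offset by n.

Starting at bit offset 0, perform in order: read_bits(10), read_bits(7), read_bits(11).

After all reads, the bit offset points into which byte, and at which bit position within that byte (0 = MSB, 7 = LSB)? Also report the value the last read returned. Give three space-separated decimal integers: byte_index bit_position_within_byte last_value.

Answer: 3 4 315

Derivation:
Read 1: bits[0:10] width=10 -> value=236 (bin 0011101100); offset now 10 = byte 1 bit 2; 22 bits remain
Read 2: bits[10:17] width=7 -> value=77 (bin 1001101); offset now 17 = byte 2 bit 1; 15 bits remain
Read 3: bits[17:28] width=11 -> value=315 (bin 00100111011); offset now 28 = byte 3 bit 4; 4 bits remain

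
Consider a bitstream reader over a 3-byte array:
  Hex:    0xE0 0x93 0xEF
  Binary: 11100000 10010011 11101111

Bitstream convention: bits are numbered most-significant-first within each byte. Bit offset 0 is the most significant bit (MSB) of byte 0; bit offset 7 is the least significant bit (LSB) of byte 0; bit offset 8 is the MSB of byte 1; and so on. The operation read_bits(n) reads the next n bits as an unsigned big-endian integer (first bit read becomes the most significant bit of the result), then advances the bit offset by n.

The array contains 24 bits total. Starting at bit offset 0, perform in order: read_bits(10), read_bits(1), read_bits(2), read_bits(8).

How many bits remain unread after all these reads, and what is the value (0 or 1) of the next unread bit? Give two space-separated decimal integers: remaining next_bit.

Read 1: bits[0:10] width=10 -> value=898 (bin 1110000010); offset now 10 = byte 1 bit 2; 14 bits remain
Read 2: bits[10:11] width=1 -> value=0 (bin 0); offset now 11 = byte 1 bit 3; 13 bits remain
Read 3: bits[11:13] width=2 -> value=2 (bin 10); offset now 13 = byte 1 bit 5; 11 bits remain
Read 4: bits[13:21] width=8 -> value=125 (bin 01111101); offset now 21 = byte 2 bit 5; 3 bits remain

Answer: 3 1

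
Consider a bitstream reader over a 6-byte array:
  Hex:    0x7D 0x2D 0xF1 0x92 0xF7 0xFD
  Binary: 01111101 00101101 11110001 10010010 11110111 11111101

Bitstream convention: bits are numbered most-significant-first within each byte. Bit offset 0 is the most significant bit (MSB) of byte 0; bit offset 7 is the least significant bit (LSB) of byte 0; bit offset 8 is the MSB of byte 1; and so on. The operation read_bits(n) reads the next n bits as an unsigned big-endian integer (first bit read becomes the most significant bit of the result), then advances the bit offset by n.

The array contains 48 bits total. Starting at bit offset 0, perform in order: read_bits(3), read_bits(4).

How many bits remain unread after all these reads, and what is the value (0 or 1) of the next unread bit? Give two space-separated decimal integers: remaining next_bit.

Read 1: bits[0:3] width=3 -> value=3 (bin 011); offset now 3 = byte 0 bit 3; 45 bits remain
Read 2: bits[3:7] width=4 -> value=14 (bin 1110); offset now 7 = byte 0 bit 7; 41 bits remain

Answer: 41 1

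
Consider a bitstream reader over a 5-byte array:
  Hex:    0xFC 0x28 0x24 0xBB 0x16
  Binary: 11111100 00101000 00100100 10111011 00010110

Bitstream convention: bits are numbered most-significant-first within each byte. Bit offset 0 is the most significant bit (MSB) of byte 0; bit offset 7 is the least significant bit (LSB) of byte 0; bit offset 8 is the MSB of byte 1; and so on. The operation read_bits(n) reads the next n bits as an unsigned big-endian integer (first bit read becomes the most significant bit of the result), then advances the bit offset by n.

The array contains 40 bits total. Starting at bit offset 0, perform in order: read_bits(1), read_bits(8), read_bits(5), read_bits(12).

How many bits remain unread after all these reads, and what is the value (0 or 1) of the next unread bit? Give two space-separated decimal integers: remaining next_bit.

Answer: 14 1

Derivation:
Read 1: bits[0:1] width=1 -> value=1 (bin 1); offset now 1 = byte 0 bit 1; 39 bits remain
Read 2: bits[1:9] width=8 -> value=248 (bin 11111000); offset now 9 = byte 1 bit 1; 31 bits remain
Read 3: bits[9:14] width=5 -> value=10 (bin 01010); offset now 14 = byte 1 bit 6; 26 bits remain
Read 4: bits[14:26] width=12 -> value=146 (bin 000010010010); offset now 26 = byte 3 bit 2; 14 bits remain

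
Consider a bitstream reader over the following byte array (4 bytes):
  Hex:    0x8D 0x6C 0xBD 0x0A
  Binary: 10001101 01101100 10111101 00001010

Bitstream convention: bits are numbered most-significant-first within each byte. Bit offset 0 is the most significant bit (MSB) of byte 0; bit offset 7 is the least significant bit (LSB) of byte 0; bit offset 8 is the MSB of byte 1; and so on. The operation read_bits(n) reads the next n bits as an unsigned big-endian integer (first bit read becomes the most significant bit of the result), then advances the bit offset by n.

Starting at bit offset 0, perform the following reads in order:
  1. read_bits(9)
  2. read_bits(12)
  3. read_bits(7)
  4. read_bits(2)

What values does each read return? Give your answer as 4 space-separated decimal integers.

Read 1: bits[0:9] width=9 -> value=282 (bin 100011010); offset now 9 = byte 1 bit 1; 23 bits remain
Read 2: bits[9:21] width=12 -> value=3479 (bin 110110010111); offset now 21 = byte 2 bit 5; 11 bits remain
Read 3: bits[21:28] width=7 -> value=80 (bin 1010000); offset now 28 = byte 3 bit 4; 4 bits remain
Read 4: bits[28:30] width=2 -> value=2 (bin 10); offset now 30 = byte 3 bit 6; 2 bits remain

Answer: 282 3479 80 2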